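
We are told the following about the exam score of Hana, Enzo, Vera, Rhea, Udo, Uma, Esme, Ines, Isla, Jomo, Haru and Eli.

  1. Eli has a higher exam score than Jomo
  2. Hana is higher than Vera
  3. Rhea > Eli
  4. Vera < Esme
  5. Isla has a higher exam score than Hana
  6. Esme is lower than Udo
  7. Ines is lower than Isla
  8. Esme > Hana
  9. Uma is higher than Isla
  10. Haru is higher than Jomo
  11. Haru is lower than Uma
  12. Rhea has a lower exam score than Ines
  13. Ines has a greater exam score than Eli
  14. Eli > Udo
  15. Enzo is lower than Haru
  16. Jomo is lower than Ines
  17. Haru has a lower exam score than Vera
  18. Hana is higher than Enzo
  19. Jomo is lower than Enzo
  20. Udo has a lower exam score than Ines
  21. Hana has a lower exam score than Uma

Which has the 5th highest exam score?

Eli

Piecing the relations together gives one ordering: Jomo < Enzo < Haru < Vera < Hana < Esme < Udo < Eli < Rhea < Ines < Isla < Uma.
Counting 5 from the largest end gives Eli.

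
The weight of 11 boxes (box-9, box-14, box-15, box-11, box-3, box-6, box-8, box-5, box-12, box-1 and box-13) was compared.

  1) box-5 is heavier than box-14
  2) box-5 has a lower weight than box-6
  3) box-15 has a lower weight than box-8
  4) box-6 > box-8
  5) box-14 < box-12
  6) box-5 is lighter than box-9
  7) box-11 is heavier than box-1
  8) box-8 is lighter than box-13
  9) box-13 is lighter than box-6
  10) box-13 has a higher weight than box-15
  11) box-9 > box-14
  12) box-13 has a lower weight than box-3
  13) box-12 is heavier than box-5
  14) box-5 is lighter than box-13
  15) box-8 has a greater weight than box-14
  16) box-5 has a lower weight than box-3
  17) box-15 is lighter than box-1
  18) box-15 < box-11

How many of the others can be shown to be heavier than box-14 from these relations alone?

7

The elements the relations force above box-14 are box-8, box-5, box-12, box-13, box-9, box-6, box-3 — no chain reaches any other.
That is 7.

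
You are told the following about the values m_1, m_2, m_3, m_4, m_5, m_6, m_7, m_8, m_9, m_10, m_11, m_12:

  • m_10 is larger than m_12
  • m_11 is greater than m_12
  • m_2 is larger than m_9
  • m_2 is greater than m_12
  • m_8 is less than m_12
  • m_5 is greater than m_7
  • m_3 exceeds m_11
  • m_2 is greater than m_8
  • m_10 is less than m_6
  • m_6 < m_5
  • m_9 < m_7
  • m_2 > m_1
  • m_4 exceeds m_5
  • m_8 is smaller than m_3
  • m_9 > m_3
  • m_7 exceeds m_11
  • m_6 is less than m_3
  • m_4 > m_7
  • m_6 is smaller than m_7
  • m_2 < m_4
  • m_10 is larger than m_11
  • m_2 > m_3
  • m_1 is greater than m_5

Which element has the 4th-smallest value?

m_10

Piecing the relations together gives one ordering: m_8 < m_12 < m_11 < m_10 < m_6 < m_3 < m_9 < m_7 < m_5 < m_1 < m_2 < m_4.
The 4th smallest is m_10.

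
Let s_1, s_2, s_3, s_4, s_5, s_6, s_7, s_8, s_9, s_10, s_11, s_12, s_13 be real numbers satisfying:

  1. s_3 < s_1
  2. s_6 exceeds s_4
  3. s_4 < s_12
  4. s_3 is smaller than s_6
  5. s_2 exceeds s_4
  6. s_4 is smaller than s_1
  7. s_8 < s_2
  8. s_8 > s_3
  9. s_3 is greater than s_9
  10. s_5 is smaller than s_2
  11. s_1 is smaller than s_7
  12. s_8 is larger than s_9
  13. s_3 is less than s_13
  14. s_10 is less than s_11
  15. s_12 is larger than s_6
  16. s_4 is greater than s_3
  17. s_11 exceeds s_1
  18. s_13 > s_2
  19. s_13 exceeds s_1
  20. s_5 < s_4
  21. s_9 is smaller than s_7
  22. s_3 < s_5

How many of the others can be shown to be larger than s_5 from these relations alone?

From s_5 the given relations immediately reach s_4, s_2.
From those, s_6, s_1, s_13, s_12 — 6 in total.
From those, s_11, s_7 — 8 in total.
No other element is forced above s_5 by the given relations, so the count is 8.

8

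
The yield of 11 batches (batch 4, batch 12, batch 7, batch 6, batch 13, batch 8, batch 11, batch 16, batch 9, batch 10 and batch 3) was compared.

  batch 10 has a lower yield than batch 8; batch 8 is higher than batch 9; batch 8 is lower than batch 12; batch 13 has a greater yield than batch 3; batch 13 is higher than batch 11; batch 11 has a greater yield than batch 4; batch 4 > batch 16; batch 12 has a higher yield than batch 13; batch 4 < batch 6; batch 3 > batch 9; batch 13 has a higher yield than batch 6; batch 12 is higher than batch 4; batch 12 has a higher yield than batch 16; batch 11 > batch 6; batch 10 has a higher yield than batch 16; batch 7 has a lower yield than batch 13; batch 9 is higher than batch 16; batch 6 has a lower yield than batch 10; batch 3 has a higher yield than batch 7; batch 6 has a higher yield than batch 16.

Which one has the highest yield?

batch 16 is not greatest since batch 16 < batch 6; batch 4 is not greatest since batch 4 < batch 6; batch 6 is not greatest since batch 6 < batch 11; batch 10 is not greatest since batch 10 < batch 8; batch 11 is not greatest since batch 11 < batch 13; batch 7 is not greatest since batch 7 < batch 13; batch 9 is not greatest since batch 9 < batch 3; batch 8 is not greatest since batch 8 < batch 12; batch 3 is not greatest since batch 3 < batch 13; batch 13 is not greatest since batch 13 < batch 12.
Only batch 12 has nothing above it, so batch 12 is the highest yield.

batch 12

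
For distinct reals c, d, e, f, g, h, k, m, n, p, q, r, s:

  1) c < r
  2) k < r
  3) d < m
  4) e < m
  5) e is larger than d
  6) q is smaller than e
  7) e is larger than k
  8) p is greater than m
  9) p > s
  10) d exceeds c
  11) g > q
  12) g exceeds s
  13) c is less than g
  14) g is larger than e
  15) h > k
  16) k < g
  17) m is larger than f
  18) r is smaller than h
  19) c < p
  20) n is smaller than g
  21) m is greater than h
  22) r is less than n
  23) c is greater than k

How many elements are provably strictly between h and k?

2

The relations place k below h. An element lies strictly between them when it is forced above k and also forced below h.
Above k: {c, r, d, e, m, n, g, p}. Below h: {c, r}.
Intersection: {c, r} — 2.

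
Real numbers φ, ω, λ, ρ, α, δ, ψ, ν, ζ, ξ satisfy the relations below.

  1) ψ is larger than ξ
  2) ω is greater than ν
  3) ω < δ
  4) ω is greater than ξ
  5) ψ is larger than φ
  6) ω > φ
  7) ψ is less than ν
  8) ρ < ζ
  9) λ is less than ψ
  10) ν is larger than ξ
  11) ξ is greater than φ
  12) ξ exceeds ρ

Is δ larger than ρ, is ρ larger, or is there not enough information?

The relevant relations are ρ < ξ; ξ < ν; ν < ω; ω < δ.
Together: ρ < ξ < ν < ω < δ.
So δ is larger.

δ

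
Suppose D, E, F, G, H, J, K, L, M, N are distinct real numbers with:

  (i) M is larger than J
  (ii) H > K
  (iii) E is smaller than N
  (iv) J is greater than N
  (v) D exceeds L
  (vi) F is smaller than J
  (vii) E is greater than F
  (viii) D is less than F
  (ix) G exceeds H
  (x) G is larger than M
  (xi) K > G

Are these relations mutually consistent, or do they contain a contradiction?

inconsistent

We have H < G stated directly, yet also G < K < H by chaining the others — so G < H. Contradiction.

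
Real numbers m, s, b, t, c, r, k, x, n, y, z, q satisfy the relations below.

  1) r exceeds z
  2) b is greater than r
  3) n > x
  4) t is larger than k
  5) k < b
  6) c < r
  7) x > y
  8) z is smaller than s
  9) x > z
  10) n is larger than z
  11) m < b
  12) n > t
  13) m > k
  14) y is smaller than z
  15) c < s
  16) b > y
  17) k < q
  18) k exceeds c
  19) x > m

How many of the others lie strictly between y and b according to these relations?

2

The relations place y below b. An element lies strictly between them when it is forced above y and also forced below b.
Above y: {z, s, x, r, n}. Below b: {c, k, z, m, r}.
Intersection: {z, r} — 2.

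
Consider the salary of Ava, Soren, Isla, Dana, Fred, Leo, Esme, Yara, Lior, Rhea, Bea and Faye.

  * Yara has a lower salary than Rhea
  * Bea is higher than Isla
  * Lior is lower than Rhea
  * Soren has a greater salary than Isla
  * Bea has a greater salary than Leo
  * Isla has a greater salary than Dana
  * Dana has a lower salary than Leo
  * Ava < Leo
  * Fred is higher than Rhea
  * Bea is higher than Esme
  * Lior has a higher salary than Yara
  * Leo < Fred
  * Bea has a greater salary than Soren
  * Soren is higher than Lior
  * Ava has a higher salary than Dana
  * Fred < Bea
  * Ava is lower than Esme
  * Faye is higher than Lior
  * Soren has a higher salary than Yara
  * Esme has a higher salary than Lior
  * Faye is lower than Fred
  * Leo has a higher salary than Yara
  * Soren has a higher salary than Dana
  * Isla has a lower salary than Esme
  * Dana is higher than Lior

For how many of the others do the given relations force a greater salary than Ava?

4

From Ava the given relations immediately reach Leo, Esme.
From those, Fred, Bea — 4 in total.
Nothing else is reachable above Ava; 4 in all.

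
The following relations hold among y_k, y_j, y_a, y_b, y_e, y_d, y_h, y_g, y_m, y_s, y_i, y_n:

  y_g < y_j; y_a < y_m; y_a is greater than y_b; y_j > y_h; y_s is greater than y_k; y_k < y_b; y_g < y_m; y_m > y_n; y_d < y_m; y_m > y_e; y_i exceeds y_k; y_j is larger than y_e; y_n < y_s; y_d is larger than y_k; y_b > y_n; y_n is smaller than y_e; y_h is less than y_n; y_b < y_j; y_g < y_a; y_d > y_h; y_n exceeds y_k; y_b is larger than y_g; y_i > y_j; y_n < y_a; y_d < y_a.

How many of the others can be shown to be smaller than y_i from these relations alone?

7

The elements the relations force below y_i are y_h, y_k, y_n, y_e, y_g, y_b, y_j — no chain reaches any other.
That is 7.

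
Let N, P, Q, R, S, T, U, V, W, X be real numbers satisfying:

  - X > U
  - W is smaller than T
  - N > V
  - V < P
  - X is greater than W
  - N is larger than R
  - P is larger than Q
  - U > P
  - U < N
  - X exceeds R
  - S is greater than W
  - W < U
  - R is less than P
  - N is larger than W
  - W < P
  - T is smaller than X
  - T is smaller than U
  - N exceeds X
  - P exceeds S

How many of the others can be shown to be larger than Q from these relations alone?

4

The elements the relations force above Q are P, U, X, N — no chain reaches any other.
That is 4.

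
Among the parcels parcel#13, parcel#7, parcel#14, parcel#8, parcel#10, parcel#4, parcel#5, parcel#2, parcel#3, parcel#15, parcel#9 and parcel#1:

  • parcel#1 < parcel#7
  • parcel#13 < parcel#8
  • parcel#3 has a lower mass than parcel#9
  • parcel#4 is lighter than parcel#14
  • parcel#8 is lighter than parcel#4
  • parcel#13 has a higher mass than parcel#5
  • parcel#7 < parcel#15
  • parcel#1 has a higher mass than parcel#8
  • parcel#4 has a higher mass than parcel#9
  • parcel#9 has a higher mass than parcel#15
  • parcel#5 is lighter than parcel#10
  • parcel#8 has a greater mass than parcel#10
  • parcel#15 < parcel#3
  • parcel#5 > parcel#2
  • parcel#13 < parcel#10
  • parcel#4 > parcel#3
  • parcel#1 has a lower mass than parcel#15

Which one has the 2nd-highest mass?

The consecutive relations fix a unique order: parcel#2 < parcel#5 < parcel#13 < parcel#10 < parcel#8 < parcel#1 < parcel#7 < parcel#15 < parcel#3 < parcel#9 < parcel#4 < parcel#14.
The 2nd largest is parcel#4.

parcel#4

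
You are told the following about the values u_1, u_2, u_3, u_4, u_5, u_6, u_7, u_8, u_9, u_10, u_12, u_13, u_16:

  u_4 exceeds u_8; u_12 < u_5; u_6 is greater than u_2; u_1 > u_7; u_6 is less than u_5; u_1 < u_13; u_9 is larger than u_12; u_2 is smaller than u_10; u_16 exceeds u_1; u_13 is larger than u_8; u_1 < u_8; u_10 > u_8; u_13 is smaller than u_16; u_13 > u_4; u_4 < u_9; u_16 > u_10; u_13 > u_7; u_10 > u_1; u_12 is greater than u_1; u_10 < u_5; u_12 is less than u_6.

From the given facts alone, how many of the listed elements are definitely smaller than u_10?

From u_10 the given relations immediately reach u_1, u_8, u_2.
From those, u_7 — 4 in total.
No other element is forced below u_10 by the given relations, so the count is 4.

4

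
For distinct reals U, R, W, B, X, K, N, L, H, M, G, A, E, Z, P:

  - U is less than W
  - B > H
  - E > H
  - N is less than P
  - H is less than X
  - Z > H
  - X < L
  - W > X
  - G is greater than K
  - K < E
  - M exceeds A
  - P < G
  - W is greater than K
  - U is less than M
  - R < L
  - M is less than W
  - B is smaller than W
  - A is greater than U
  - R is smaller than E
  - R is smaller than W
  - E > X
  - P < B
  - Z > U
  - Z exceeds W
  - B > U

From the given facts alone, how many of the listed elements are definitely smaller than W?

10

From W the given relations immediately reach K, U, M, X, B, R.
From those, P, H, A — 9 in total.
From those, N — 10 in total.
No other element is forced below W by the given relations, so the count is 10.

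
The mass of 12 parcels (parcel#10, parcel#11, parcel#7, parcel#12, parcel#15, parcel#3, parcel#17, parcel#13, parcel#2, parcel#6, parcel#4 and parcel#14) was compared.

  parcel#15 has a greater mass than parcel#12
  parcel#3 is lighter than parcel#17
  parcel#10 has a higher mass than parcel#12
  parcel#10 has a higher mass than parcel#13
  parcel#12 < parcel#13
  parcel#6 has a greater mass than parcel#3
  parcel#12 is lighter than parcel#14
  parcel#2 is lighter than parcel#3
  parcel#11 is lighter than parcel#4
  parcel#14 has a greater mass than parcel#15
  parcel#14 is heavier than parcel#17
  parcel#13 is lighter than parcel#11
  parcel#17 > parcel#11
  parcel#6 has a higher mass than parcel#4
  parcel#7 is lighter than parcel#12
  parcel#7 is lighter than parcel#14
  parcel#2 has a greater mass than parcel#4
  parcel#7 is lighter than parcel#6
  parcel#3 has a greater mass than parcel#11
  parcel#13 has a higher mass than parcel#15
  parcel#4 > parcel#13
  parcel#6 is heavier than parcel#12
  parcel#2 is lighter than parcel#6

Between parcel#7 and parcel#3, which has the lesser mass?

parcel#7 < parcel#12 and parcel#12 < parcel#15 give parcel#7 < parcel#15.
With parcel#15 < parcel#13: parcel#7 < parcel#12 < parcel#15 < parcel#13.
Then parcel#13 < parcel#11 extends the chain to parcel#11.
Then parcel#11 < parcel#4 extends the chain to parcel#4.
Then parcel#4 < parcel#2 extends the chain to parcel#2.
Then parcel#2 < parcel#3 extends the chain to parcel#3.
So parcel#7 < parcel#3; parcel#7 is the lighter of the two.

parcel#7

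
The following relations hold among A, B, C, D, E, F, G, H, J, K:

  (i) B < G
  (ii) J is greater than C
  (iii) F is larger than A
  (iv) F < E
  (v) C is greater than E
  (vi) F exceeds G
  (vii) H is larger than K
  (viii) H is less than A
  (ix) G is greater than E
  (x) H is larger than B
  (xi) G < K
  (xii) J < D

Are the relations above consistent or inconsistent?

inconsistent

Chaining the given relations yields G < K < H < A < F < E, so G < E. But one relation states E < G. These cannot both hold.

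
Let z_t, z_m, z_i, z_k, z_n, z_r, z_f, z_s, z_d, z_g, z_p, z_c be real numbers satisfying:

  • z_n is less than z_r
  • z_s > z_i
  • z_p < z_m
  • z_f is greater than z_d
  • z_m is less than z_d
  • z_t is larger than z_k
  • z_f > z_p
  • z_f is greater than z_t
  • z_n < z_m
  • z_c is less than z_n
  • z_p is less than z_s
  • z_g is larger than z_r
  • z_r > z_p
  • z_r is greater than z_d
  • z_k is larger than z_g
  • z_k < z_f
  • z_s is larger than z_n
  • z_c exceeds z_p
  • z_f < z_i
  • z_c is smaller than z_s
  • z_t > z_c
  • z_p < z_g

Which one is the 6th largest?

The consecutive relations fix a unique order: z_p < z_c < z_n < z_m < z_d < z_r < z_g < z_k < z_t < z_f < z_i < z_s.
Counting 6 from the largest end gives z_g.

z_g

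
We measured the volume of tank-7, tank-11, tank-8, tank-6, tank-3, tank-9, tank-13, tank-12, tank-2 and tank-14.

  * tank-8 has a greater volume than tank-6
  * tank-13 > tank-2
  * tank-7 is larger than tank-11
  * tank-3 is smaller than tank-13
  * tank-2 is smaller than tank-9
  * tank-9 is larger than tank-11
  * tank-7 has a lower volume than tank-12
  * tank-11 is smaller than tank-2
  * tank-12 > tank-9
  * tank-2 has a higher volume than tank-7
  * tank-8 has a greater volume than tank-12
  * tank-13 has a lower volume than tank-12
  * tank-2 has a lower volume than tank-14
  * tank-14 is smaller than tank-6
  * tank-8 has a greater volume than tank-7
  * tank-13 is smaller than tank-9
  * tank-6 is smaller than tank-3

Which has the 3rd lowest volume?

Piecing the relations together gives one ordering: tank-11 < tank-7 < tank-2 < tank-14 < tank-6 < tank-3 < tank-13 < tank-9 < tank-12 < tank-8.
The 3rd smallest is tank-2.

tank-2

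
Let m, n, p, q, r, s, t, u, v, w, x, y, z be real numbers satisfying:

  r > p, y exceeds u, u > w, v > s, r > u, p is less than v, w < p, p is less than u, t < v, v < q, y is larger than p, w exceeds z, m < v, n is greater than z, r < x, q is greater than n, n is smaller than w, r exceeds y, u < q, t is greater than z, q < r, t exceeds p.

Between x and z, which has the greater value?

z < n < w < p < t < v < q < r < x, by transitivity through n, w, p, t, v, q, r.
So z < x; x is the larger of the two.

x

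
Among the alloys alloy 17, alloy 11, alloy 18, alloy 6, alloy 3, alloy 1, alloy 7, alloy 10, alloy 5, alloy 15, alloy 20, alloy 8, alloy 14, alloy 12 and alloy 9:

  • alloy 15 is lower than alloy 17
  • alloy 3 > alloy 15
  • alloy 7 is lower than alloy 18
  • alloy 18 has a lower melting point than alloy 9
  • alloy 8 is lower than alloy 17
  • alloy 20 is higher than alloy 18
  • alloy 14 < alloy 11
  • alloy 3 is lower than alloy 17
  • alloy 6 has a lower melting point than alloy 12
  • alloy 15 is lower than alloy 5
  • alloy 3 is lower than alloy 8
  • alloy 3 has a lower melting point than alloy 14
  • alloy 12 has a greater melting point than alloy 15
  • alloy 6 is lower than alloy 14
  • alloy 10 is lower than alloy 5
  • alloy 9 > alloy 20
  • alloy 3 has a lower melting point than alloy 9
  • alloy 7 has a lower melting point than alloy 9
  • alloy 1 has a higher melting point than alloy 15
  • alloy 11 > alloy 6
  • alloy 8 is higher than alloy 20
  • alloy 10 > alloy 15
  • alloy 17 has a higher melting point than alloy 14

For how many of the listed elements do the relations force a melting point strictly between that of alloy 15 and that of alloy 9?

The relations place alloy 15 below alloy 9. An element lies strictly between them when it is forced above alloy 15 and also forced below alloy 9.
Above alloy 15: {alloy 12, alloy 3, alloy 10, alloy 1, alloy 14, alloy 11, alloy 8, alloy 5, alloy 17}. Below alloy 9: {alloy 7, alloy 3, alloy 18, alloy 20}.
Intersection: {alloy 3} — 1.

1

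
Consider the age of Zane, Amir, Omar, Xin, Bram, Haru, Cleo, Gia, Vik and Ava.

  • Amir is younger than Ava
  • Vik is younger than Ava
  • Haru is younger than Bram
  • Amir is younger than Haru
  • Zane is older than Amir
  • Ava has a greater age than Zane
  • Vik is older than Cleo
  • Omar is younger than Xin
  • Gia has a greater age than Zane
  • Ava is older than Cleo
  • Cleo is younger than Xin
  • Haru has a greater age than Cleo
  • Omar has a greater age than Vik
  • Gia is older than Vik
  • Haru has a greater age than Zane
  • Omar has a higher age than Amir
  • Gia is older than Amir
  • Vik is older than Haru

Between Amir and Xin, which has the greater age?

The relevant relations are Amir < Zane; Zane < Haru; Haru < Vik; Vik < Omar; Omar < Xin.
Together: Amir < Zane < Haru < Vik < Omar < Xin.
So Amir < Xin; Xin is the older of the two.

Xin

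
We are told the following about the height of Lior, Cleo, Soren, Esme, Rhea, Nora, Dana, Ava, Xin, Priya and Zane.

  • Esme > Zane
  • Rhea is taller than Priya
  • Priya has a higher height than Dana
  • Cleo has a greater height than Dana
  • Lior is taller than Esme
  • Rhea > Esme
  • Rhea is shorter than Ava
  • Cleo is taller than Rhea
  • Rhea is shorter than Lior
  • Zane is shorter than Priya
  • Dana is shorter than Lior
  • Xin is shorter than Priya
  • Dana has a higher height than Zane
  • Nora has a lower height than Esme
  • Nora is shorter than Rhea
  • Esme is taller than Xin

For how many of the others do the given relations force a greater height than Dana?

From Dana the given relations immediately reach Priya, Lior, Cleo.
From those, Rhea — 4 in total.
From those, Ava — 5 in total.
Nothing else is reachable above Dana; 5 in all.

5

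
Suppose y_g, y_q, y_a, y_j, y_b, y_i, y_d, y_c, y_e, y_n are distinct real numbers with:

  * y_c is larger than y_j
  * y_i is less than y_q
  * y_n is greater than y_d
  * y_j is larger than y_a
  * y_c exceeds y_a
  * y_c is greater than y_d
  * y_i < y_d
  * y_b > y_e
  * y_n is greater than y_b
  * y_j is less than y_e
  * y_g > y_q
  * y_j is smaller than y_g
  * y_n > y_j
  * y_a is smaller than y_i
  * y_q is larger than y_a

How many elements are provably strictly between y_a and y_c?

Chaining upward from y_a reaches: y_i, y_q, y_j, y_d, y_e, y_b, y_g, y_n.
Chaining downward from y_c reaches: y_i, y_j, y_d.
Strictly between y_a and y_c are those in both lists: y_i, y_j, y_d — 3 elements.

3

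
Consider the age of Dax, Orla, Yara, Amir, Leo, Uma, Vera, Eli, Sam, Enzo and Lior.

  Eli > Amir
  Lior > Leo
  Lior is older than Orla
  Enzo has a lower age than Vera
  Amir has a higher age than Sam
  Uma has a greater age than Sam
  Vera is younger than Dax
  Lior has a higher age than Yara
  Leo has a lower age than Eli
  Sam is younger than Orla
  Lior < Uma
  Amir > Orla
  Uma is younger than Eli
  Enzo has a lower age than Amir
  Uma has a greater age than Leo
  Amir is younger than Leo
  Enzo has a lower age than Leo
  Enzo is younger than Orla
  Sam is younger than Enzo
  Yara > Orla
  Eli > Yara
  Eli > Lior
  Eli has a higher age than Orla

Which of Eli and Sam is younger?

Sam

Link the given pairs in sequence: Sam < Enzo; Enzo < Orla; Orla < Amir; Amir < Leo; Leo < Lior; Lior < Uma; Uma < Eli.
Chaining these gives Sam < Enzo < Orla < Amir < Leo < Lior < Uma < Eli.
So Sam < Eli; Sam is the younger of the two.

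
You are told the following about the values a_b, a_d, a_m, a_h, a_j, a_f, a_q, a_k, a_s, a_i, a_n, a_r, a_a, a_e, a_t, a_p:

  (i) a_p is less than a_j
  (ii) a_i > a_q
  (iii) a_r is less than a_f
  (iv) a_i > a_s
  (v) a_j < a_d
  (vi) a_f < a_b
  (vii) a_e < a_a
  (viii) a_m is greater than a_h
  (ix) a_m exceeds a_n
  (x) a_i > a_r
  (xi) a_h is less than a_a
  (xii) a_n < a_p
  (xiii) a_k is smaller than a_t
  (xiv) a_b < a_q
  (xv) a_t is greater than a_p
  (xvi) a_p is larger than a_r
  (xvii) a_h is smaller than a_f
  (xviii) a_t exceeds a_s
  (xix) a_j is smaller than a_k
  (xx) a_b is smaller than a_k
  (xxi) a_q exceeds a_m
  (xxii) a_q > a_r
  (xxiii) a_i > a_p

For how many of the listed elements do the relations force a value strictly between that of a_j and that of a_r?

Chaining upward from a_r reaches: a_f, a_b, a_p, a_d, a_k, a_q, a_i, a_t.
Chaining downward from a_j reaches: a_n, a_p.
Strictly between a_r and a_j are those in both lists: a_p — 1 element.

1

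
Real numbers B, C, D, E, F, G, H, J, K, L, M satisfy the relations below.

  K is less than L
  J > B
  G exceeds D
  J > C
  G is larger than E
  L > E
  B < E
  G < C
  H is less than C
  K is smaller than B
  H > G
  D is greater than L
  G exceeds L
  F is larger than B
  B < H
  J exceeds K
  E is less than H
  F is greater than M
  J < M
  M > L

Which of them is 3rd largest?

The consecutive relations fix a unique order: K < B < E < L < D < G < H < C < J < M < F.
Counting 3 from the largest end gives J.

J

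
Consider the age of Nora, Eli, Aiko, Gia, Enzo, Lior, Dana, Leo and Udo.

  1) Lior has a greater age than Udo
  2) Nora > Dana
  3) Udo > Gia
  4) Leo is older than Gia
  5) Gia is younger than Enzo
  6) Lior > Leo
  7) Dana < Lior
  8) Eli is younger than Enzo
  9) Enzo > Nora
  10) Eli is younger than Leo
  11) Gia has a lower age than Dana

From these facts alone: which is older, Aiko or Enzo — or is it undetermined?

Following every chain through Aiko: nothing is chained to Aiko.
Enzo is not reached, and no chain runs the other way from Enzo to Aiko.
So the given relations leave the order of Aiko and Enzo undetermined.

undetermined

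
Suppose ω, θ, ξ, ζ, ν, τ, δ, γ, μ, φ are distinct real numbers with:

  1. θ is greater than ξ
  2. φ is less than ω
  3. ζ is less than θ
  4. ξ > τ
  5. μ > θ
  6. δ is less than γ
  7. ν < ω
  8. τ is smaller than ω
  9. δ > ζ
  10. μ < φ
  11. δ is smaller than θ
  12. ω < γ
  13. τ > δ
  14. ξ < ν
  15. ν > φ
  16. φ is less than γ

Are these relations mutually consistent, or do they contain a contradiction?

Every relation is compatible with ζ < δ < τ < ξ < θ < μ < φ < ν < ω < γ; the set is consistent.

consistent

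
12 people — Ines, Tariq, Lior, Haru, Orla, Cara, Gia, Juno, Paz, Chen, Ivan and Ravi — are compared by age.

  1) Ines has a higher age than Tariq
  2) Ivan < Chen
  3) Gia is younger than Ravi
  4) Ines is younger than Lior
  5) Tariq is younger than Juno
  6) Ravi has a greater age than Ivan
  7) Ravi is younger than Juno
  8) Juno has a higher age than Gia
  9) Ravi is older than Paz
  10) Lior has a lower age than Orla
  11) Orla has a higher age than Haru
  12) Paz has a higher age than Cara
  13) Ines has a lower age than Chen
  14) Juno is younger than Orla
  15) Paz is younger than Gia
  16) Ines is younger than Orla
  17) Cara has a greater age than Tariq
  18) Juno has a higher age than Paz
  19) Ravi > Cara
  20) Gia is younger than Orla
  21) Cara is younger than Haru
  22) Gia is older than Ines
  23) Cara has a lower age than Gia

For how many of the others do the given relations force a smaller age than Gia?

From Gia the given relations immediately reach Cara, Ines, Paz.
From those, Tariq — 4 in total.
Nothing else is reachable below Gia; 4 in all.

4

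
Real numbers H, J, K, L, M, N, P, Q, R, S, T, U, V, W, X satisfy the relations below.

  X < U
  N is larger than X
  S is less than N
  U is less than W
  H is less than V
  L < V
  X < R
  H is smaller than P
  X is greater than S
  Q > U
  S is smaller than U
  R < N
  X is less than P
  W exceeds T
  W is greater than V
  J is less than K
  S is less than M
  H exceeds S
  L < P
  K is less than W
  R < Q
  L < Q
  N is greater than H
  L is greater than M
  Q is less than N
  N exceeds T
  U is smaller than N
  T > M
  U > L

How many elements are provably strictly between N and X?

3

Chaining upward from X reaches: R, U, P, W, Q.
Chaining downward from N reaches: S, R, M, L, T, U, H, Q.
Strictly between X and N are those in both lists: R, U, Q — 3 elements.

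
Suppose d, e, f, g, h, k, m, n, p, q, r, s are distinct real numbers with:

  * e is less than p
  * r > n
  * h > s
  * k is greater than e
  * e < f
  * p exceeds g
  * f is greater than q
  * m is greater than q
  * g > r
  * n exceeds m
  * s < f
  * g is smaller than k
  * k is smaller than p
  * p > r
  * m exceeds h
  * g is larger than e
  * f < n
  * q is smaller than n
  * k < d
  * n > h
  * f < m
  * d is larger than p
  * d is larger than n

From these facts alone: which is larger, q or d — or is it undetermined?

d

q < f and f < m give q < m.
Then m < n extends the chain to n.
With n < r: q < f < m < n < r.
With r < g: q < f < m < n < r < g.
With g < k: q < f < m < n < r < g < k.
With k < p: q < f < m < n < r < g < k < p.
Then p < d extends the chain to d.
So d is larger.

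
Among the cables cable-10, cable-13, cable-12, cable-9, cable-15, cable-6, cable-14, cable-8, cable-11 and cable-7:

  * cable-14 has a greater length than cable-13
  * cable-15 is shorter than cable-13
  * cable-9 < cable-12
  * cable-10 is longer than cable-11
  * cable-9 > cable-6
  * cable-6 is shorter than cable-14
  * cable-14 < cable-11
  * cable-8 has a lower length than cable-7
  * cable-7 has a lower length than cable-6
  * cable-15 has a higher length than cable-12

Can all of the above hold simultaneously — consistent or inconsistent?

consistent

Every relation is compatible with cable-8 < cable-7 < cable-6 < cable-9 < cable-12 < cable-15 < cable-13 < cable-14 < cable-11 < cable-10; the set is consistent.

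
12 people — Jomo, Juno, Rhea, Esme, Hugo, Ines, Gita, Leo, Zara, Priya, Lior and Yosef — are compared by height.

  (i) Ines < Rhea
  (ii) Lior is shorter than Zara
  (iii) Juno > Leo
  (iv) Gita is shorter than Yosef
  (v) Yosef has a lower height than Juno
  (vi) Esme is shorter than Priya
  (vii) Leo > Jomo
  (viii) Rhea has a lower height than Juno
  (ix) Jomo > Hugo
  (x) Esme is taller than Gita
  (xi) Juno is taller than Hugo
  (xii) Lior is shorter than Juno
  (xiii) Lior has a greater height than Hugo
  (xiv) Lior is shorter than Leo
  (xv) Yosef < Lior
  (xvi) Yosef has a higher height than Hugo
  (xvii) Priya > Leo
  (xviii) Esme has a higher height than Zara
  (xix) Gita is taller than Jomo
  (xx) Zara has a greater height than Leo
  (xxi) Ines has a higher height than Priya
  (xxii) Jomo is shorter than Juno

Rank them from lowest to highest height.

Each adjacent pair is fixed by a given relation: Hugo < Jomo; Jomo < Gita; Gita < Yosef; Yosef < Lior; Lior < Leo; Leo < Zara; Zara < Esme; Esme < Priya; Priya < Ines; Ines < Rhea; Rhea < Juno. Chaining them end to end gives the full order.

Hugo < Jomo < Gita < Yosef < Lior < Leo < Zara < Esme < Priya < Ines < Rhea < Juno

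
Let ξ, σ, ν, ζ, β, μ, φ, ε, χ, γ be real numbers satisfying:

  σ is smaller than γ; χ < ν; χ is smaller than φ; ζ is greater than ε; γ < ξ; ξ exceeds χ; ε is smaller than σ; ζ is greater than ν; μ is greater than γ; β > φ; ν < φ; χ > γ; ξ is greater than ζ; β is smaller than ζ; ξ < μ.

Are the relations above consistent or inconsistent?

consistent

Every relation is compatible with ε < σ < γ < χ < ν < φ < β < ζ < ξ < μ; the set is consistent.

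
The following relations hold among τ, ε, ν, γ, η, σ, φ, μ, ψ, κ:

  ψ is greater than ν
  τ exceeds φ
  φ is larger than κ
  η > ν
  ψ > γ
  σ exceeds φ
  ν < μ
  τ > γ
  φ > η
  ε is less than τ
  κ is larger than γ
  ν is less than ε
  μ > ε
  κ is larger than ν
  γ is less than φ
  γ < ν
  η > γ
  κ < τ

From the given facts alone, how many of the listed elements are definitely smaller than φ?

Directly below φ: γ, κ, η.
One step further: ν (4 so far).
No other element is forced below φ by the given relations, so the count is 4.

4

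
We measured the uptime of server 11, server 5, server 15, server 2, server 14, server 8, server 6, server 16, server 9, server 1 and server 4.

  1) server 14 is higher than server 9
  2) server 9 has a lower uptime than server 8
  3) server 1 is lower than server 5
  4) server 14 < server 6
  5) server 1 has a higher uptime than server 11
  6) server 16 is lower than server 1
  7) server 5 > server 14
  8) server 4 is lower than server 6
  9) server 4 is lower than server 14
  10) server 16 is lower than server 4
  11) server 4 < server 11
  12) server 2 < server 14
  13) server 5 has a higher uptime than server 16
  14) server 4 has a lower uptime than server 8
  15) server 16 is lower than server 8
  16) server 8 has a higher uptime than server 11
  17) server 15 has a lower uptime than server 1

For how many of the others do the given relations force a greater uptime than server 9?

From server 9 the given relations immediately reach server 8, server 14.
From those, server 5, server 6 — 4 in total.
Nothing else is reachable above server 9; 4 in all.

4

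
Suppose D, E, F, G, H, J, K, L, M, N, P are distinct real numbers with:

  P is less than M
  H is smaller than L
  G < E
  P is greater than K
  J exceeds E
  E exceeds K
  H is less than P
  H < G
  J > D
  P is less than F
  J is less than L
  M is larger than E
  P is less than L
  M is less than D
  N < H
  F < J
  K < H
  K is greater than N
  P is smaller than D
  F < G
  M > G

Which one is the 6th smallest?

G

Chaining the given pairs: N < K < H < P < F < G < E < M < D < J < L.
The 6th smallest is G.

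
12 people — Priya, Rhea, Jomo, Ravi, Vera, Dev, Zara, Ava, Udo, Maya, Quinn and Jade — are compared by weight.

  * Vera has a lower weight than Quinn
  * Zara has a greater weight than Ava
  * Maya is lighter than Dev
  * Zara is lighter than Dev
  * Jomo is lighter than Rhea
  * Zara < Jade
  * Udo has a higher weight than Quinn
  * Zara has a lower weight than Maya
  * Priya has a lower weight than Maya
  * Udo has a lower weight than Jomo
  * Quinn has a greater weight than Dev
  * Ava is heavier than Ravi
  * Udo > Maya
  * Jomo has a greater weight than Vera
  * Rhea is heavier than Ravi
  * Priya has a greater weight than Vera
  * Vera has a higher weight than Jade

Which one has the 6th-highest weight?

The consecutive relations fix a unique order: Ravi < Ava < Zara < Jade < Vera < Priya < Maya < Dev < Quinn < Udo < Jomo < Rhea.
The 6th largest is Maya.

Maya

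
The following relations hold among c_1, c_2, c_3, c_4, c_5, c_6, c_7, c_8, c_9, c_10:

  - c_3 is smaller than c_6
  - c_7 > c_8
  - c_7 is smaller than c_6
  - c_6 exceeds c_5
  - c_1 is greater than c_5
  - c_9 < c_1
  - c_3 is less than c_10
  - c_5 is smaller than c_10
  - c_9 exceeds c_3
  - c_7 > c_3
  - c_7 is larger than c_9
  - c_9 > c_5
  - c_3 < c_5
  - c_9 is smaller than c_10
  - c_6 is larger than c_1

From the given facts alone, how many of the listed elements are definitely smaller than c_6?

6

Directly below c_6: c_3, c_5, c_7, c_1.
One step further: c_8, c_9 (6 so far).
No other element is forced below c_6 by the given relations, so the count is 6.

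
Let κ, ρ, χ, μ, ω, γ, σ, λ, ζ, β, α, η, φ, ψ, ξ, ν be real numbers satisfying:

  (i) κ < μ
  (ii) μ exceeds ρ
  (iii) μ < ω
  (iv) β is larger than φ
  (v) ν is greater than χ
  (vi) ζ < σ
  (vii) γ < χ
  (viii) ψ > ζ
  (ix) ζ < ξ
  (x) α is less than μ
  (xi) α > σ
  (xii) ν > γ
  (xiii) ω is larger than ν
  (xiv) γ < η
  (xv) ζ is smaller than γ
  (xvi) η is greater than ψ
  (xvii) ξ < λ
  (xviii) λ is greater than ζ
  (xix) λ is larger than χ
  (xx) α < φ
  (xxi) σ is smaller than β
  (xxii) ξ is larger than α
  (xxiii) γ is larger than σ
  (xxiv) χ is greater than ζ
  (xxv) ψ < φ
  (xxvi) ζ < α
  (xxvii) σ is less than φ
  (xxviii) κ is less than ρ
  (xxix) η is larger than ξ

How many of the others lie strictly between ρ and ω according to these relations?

The relations place ρ below ω. An element lies strictly between them when it is forced above ρ and also forced below ω.
Above ρ: {μ}. Below ω: {ζ, κ, σ, γ, χ, α, ν, μ}.
Intersection: {μ} — 1.

1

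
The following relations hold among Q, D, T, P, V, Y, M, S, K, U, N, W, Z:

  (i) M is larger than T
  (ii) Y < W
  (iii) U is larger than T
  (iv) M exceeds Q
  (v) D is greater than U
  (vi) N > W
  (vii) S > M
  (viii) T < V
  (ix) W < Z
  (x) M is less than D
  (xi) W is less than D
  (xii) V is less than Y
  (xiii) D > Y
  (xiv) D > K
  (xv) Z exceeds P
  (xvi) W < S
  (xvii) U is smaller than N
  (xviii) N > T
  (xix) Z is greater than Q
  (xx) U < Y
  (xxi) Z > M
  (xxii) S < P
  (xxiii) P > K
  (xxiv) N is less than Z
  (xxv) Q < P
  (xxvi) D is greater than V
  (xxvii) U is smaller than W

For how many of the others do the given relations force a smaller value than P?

From P the given relations immediately reach Q, K, S.
From those, M, W — 5 in total.
From those, T, U, Y — 8 in total.
From those, V — 9 in total.
No other element is forced below P by the given relations, so the count is 9.

9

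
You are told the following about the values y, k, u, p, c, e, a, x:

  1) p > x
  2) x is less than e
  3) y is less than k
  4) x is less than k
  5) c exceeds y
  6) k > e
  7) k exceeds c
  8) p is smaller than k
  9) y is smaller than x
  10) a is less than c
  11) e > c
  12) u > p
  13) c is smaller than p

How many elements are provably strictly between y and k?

4

Chaining upward from y reaches: c, x, p, e, u.
Chaining downward from k reaches: a, c, x, p, e.
Strictly between y and k are those in both lists: c, x, p, e — 4 elements.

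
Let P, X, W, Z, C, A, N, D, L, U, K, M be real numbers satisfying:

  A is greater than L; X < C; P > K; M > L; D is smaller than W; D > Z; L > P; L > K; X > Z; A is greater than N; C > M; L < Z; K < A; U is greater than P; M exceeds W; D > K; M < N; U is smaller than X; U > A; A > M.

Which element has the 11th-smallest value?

The consecutive relations fix a unique order: K < P < L < Z < D < W < M < N < A < U < X < C.
Counting 11 from the smallest end gives X.

X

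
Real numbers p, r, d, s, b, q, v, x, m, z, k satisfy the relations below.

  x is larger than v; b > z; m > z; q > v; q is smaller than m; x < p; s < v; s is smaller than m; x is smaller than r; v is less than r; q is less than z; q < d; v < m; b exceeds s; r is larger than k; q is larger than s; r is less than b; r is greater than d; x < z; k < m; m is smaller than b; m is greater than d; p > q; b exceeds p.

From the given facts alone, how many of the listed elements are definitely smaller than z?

4

Directly below z: q, x.
One step further: s, v (4 so far).
No other element is forced below z by the given relations, so the count is 4.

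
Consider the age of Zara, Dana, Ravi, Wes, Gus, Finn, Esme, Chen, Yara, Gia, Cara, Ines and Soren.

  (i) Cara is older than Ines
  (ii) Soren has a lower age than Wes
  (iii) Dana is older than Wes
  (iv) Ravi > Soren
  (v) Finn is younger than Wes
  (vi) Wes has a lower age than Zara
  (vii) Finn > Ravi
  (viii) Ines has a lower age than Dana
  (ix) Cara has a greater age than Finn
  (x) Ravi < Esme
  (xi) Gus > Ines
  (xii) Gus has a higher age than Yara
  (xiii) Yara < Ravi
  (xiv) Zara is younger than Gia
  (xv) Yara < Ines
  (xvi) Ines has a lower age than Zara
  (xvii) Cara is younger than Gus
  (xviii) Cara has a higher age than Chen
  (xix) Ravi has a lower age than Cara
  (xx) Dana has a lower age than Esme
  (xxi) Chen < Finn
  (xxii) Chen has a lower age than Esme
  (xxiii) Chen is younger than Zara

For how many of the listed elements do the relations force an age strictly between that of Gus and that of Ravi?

2

Chaining upward from Ravi reaches: Finn, Cara, Wes, Dana, Esme, Zara, Gia.
Chaining downward from Gus reaches: Yara, Soren, Chen, Finn, Ines, Cara.
Strictly between Ravi and Gus are those in both lists: Finn, Cara — 2 elements.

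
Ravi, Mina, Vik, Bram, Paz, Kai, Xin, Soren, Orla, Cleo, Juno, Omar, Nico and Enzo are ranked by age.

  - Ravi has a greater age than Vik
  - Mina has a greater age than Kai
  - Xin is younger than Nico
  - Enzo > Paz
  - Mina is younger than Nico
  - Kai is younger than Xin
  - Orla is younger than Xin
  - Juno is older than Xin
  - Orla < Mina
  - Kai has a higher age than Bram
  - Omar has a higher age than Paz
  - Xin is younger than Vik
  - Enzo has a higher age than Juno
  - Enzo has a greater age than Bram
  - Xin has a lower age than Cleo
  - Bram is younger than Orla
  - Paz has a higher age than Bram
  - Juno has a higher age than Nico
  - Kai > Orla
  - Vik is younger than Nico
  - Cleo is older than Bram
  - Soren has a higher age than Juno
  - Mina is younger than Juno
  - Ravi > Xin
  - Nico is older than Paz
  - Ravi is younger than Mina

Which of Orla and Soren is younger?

Orla

Chaining the given relations: Orla < Kai < Xin < Vik < Ravi < Mina < Nico < Juno < Soren.
So Orla < Soren; Orla is the younger of the two.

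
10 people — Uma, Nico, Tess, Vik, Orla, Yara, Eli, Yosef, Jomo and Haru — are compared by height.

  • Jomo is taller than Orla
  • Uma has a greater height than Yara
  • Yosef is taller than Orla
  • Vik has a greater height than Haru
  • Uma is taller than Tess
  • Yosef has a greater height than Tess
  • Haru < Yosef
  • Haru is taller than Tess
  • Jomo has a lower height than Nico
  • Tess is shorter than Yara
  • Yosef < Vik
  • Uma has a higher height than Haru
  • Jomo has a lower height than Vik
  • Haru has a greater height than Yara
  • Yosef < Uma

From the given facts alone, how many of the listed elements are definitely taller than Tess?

5

Directly above Tess: Yara, Haru, Yosef, Uma.
One step further: Vik (5 so far).
No other element is forced above Tess by the given relations, so the count is 5.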